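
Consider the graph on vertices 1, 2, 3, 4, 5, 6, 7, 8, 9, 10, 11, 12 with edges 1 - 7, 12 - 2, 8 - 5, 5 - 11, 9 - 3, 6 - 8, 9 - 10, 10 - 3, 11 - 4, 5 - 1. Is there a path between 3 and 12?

No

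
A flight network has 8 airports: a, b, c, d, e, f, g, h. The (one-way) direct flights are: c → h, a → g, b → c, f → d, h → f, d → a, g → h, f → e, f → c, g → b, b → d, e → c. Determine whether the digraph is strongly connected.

From g we can reach every vertex (a, b, c, d, e, f, g, h), and every vertex can reach g (a, b, c, d, e, f, g, h). So the whole graph is one strongly connected component.

Yes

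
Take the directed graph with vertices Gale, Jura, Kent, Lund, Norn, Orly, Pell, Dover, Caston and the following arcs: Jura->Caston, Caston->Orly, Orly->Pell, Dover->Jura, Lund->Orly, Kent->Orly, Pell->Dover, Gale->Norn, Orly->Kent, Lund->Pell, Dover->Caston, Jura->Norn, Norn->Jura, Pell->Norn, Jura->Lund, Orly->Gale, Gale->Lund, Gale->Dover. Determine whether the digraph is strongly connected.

Yes

From Caston we can reach every vertex (Gale, Jura, Kent, Lund, Norn, Orly, Pell, Dover, Caston), and every vertex can reach Caston (Gale, Jura, Kent, Lund, Norn, Orly, Pell, Dover, Caston). So the whole graph is one strongly connected component.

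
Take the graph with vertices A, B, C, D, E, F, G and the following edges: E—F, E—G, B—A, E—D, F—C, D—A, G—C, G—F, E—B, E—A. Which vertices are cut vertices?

E

Removing E increases the component count from 1 to 2, so E is a cut vertex.
By contrast removing G leaves 1 component; it is not a cut vertex. No other vertex is a cut vertex either.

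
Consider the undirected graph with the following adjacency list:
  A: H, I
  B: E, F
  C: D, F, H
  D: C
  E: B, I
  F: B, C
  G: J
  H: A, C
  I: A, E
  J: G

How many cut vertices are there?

Removing C increases the component count from 2 to 3, so C is a cut vertex.
By contrast removing B leaves 2 components; it is not a cut vertex. No other vertex is a cut vertex either.

1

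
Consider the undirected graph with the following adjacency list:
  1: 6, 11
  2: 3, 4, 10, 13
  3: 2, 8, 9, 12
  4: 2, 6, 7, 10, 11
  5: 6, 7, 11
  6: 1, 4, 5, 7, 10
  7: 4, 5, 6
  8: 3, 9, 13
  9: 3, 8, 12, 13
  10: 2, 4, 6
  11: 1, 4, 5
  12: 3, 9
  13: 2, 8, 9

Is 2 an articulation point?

Yes

Deleting 2 raises the number of components from 1 to 2, so 2 is a cut vertex.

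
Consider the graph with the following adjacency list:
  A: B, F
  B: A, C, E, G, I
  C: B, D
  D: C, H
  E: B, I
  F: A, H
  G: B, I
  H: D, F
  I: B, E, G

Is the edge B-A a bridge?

No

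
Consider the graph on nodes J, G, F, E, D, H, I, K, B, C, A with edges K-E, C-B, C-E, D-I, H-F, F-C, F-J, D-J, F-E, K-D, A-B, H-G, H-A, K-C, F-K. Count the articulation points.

2

Removing D increases the component count from 1 to 2, so D is a cut vertex.
Removing H increases the component count from 1 to 2, so H is a cut vertex.
By contrast removing J leaves 1 component; it is not a cut vertex. No other vertex is a cut vertex either.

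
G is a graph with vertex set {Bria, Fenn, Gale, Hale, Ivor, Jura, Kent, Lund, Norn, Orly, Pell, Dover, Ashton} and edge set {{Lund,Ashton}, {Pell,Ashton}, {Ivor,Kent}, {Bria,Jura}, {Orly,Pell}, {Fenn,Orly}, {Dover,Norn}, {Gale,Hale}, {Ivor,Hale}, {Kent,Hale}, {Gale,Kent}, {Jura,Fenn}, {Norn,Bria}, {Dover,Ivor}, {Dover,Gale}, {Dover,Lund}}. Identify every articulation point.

Dover

Removing Dover increases the component count from 1 to 2, so Dover is a cut vertex.
By contrast removing Kent leaves 1 component; it is not a cut vertex. No other vertex is a cut vertex either.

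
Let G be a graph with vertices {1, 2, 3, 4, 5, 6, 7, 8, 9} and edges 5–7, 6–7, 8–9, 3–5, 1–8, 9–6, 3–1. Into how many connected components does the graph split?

3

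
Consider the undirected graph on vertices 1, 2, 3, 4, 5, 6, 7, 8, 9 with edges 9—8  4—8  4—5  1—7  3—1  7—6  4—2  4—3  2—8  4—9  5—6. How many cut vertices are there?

Removing 4 increases the component count from 1 to 2, so 4 is a cut vertex.
By contrast removing 2 leaves 1 component; it is not a cut vertex. No other vertex is a cut vertex either.

1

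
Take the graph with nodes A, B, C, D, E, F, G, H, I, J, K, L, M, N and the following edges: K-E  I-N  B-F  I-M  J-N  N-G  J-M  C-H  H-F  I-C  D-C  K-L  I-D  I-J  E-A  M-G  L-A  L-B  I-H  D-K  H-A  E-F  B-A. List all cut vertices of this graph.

Removing I increases the component count from 1 to 2, so I is a cut vertex.
By contrast removing E leaves 1 component; it is not a cut vertex. No other vertex is a cut vertex either.

I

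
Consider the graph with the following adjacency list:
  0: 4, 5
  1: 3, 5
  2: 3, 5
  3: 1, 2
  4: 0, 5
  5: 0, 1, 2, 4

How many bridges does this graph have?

0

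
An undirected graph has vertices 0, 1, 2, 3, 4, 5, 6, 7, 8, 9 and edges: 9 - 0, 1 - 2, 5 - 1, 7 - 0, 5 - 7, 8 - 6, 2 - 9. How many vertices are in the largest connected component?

6

4 is isolated — a component by itself.
3 is isolated — a component by itself.
Starting from 6 we can reach 6, 8. That is one component of size 2.
Starting from 0 we can reach 0, 1, 2, 5, 7, 9. That is one component of size 6.
The largest has 6 vertices.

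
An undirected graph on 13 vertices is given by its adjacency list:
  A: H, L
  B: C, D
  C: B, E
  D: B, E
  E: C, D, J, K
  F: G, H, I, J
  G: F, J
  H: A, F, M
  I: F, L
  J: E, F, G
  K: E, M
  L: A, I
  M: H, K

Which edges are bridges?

none

The edges on the cycle E-C-B-D-E are not bridges since each lies on that cycle.
Every edge lies on some cycle, so there are no bridges.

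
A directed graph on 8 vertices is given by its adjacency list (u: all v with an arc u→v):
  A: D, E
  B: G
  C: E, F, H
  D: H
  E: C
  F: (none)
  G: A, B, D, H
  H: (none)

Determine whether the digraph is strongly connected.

There is no directed path from C to G, so the graph is not strongly connected.

No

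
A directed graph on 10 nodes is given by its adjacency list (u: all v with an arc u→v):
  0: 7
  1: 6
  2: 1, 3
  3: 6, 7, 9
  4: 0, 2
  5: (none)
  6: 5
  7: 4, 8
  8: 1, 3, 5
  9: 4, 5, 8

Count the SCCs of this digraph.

{0, 2, 3, 4, 7, 8, 9} are all mutually reachable — one SCC of size 7.
{6} is an SCC by itself.
{1} is an SCC by itself.
{5} is an SCC by itself.
That gives 4 strongly connected components.

4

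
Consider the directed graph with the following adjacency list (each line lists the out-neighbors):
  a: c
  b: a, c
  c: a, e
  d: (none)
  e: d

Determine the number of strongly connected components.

4

{a, c} are all mutually reachable — one SCC of size 2.
{b} is an SCC by itself.
{e} is an SCC by itself.
{d} is an SCC by itself.
That gives 4 strongly connected components.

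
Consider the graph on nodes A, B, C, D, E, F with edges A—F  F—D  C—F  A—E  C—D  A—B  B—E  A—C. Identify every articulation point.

A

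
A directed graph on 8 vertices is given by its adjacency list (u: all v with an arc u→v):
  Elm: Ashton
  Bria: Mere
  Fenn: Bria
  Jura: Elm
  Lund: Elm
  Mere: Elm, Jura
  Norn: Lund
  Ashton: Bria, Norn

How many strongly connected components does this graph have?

2

{Elm, Bria, Jura, Lund, Mere, Norn, Ashton} are all mutually reachable — one SCC of size 7.
{Fenn} is an SCC by itself.
That gives 2 strongly connected components.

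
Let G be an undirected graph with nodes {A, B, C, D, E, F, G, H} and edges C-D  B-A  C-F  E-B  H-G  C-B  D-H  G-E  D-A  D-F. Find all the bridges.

none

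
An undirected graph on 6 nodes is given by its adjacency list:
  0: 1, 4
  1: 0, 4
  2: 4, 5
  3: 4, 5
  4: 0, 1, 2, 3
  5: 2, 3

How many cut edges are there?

The edges on the cycle 4-1-0-4 are not bridges since each lies on that cycle.
Every edge lies on some cycle, so there are no bridges.

0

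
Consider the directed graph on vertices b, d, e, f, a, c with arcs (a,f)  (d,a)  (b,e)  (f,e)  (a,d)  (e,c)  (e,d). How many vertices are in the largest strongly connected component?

4

{a, d, e, f} are all mutually reachable — one SCC of size 4.
{b} is an SCC by itself.
{c} is an SCC by itself.
The largest has 4 vertices.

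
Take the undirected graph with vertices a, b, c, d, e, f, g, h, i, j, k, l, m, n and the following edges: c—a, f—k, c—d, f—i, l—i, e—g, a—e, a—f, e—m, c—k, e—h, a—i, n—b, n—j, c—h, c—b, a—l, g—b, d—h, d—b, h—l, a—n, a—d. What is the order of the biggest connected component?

Starting from a we can reach a, b, c, d, e, f, g, h, i, j, k, l, m, n. That is one component of size 14.
The largest has 14 vertices.

14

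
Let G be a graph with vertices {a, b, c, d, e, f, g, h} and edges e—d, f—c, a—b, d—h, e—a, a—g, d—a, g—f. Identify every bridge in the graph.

a-b, a-g, c-f, d-h, f-g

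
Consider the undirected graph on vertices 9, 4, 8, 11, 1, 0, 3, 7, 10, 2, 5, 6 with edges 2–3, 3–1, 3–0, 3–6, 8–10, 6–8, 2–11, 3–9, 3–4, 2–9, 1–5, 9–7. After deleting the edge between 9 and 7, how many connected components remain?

2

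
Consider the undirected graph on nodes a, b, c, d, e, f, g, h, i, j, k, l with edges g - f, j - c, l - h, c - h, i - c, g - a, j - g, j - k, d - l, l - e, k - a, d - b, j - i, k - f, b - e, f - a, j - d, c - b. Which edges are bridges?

The edges on the cycle d-b-e-l-d are not bridges since each lies on that cycle.
Every edge lies on some cycle, so there are no bridges.

none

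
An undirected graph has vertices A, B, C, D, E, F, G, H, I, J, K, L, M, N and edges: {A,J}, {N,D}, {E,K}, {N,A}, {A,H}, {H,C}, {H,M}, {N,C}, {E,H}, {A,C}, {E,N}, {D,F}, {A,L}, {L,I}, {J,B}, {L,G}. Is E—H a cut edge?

No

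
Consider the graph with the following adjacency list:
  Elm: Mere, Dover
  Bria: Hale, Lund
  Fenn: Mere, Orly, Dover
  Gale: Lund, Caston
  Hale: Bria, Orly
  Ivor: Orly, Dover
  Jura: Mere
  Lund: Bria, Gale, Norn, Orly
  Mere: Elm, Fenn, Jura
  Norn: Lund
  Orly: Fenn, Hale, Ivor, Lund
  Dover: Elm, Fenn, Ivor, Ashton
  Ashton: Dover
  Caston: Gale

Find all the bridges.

Ashton-Dover, Caston-Gale, Gale-Lund, Jura-Mere, Lund-Norn

The edges on the cycle Orly-Fenn-Dover-Ivor-Orly are not bridges since each lies on that cycle.
But removing Mere-Jura disconnects Mere from Jura; removing Ashton-Dover disconnects Ashton from Dover; removing Norn-Lund disconnects Norn from Lund; removing Gale-Caston disconnects Gale from Caston — these are bridges.
In total 5 edges are bridges.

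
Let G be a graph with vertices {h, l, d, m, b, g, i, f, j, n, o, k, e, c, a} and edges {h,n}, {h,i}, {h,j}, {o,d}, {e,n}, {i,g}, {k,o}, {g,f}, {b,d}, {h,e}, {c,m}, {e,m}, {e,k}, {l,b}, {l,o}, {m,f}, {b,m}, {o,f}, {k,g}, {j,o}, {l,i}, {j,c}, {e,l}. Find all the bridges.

none

The edges on the cycle l-i-g-f-o-l are not bridges since each lies on that cycle.
Every edge lies on some cycle, so there are no bridges.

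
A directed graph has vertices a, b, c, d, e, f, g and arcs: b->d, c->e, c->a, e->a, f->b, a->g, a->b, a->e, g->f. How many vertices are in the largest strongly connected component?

{a, e} are all mutually reachable — one SCC of size 2.
{g} is an SCC by itself.
{f} is an SCC by itself.
{d} is an SCC by itself.
{b} is an SCC by itself.
(and 1 more singleton SCC)
The largest has 2 vertices.

2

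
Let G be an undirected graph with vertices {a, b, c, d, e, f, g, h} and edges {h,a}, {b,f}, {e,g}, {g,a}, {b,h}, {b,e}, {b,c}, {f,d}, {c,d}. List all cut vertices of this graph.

Removing b increases the component count from 1 to 2, so b is a cut vertex.
By contrast removing h leaves 1 component; it is not a cut vertex. No other vertex is a cut vertex either.

b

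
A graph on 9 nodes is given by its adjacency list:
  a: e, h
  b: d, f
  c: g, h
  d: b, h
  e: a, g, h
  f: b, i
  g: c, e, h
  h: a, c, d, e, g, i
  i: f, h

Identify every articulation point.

Removing h increases the component count from 1 to 2, so h is a cut vertex.
By contrast removing f leaves 1 component; it is not a cut vertex. No other vertex is a cut vertex either.

h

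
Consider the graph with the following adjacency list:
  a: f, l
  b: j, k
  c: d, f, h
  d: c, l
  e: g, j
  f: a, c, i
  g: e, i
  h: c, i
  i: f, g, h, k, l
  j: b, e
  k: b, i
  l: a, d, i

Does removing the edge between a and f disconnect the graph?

No

After removing a-f, the path a-l-i-f still connects them, so the edge is not a bridge.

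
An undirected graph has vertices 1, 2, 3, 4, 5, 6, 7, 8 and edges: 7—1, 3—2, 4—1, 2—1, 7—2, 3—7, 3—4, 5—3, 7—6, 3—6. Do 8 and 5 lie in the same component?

No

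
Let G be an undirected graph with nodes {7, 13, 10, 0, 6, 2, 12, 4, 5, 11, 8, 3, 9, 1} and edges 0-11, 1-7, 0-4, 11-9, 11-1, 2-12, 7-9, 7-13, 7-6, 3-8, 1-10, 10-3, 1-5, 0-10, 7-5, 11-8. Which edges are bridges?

0-4, 12-2, 13-7, 6-7

The edges on the cycle 11-1-7-9-11 are not bridges since each lies on that cycle.
But removing 0-4 disconnects 0 from 4; removing 2-12 disconnects 2 from 12; removing 7-6 disconnects 7 from 6; removing 7-13 disconnects 7 from 13 — these are bridges.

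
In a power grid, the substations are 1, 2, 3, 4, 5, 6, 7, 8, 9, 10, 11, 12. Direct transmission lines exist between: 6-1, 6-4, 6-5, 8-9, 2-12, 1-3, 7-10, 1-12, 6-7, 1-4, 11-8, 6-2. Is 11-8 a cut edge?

Yes

Removing 11-8 leaves no path between 11 and 8: the component count goes from 2 to 3. So it is a bridge.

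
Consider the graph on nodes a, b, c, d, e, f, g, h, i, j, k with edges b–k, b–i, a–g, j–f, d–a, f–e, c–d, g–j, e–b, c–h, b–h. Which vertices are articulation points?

b

Removing b increases the component count from 1 to 3, so b is a cut vertex.
By contrast removing f leaves 1 component; it is not a cut vertex. No other vertex is a cut vertex either.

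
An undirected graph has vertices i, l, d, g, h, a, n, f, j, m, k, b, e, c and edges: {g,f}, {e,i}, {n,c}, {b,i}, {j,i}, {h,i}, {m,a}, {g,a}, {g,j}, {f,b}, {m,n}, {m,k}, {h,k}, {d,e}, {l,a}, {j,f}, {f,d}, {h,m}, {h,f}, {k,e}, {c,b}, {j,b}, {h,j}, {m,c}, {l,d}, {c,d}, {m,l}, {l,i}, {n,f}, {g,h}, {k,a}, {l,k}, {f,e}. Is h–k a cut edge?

After removing h–k, the path h-m-k still connects them, so the edge is not a bridge.

No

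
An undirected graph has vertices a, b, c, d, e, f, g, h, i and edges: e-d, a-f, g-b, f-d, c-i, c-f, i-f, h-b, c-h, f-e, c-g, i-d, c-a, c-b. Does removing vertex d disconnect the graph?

No

Deleting d leaves 1 component (was 1) (its neighbors e, f, i remain connected to each other), so d is not a cut vertex.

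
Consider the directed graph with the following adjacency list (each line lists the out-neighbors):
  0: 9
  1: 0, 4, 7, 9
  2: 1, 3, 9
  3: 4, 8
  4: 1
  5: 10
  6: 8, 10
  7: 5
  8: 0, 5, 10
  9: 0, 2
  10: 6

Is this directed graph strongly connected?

Yes

From 2 we can reach every vertex (0, 1, 2, 3, 4, 5, 6, 7, 8, 9, 10), and every vertex can reach 2 (0, 1, 2, 3, 4, 5, 6, 7, 8, 9, 10). So the whole graph is one strongly connected component.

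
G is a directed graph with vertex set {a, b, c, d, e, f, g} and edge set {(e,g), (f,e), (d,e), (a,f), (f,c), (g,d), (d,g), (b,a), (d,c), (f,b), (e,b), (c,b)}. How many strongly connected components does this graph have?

1

{a, b, c, d, e, f, g} are all mutually reachable — one SCC of size 7.
That gives 1 strongly connected component.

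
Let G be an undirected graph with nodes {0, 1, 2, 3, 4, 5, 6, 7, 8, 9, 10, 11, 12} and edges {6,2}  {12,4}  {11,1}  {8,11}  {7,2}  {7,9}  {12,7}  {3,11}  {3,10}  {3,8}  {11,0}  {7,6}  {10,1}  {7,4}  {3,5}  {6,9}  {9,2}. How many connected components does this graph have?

2

Starting from 2 we can reach 2, 4, 6, 7, 9, 12. That is one component of size 6.
Starting from 0 we can reach 0, 1, 3, 5, 8, 10, 11. That is one component of size 7.
Total: 2 components.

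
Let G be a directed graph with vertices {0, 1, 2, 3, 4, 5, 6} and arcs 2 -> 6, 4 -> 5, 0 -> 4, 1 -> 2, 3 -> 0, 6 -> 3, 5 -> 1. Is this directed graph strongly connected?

From 3 we can reach every vertex (0, 1, 2, 3, 4, 5, 6), and every vertex can reach 3 (0, 1, 2, 3, 4, 5, 6). So the whole graph is one strongly connected component.

Yes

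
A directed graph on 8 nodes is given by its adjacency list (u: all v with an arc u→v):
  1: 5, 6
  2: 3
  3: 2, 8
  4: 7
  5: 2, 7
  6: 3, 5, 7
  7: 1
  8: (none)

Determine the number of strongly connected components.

4

{1, 5, 6, 7} are all mutually reachable — one SCC of size 4.
{2, 3} are all mutually reachable — one SCC of size 2.
{8} is an SCC by itself.
{4} is an SCC by itself.
That gives 4 strongly connected components.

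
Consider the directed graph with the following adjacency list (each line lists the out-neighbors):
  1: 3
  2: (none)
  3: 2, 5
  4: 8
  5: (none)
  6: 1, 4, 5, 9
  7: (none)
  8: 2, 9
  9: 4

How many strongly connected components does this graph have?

7

{4, 8, 9} are all mutually reachable — one SCC of size 3.
{7} is an SCC by itself.
{6} is an SCC by itself.
{5} is an SCC by itself.
{3} is an SCC by itself.
(and 2 more singleton SCCs)
That gives 7 strongly connected components.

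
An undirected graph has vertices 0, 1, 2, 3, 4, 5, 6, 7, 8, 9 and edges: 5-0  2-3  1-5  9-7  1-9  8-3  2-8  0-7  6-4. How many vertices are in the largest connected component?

5

Starting from 4 we can reach 4, 6. That is one component of size 2.
Starting from 2 we can reach 2, 3, 8. That is one component of size 3.
Starting from 0 we can reach 0, 1, 5, 7, 9. That is one component of size 5.
The largest has 5 vertices.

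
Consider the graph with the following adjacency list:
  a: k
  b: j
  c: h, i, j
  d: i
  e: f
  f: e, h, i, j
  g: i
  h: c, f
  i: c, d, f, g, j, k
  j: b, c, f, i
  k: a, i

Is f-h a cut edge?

After removing f-h, the path f-i-c-h still connects them, so the edge is not a bridge.

No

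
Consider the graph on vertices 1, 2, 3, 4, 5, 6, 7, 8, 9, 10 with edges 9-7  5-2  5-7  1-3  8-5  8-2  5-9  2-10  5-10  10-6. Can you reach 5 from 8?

From 8 we can reach 2, 5, 6, 7, 8, 9, 10, which includes 5.

Yes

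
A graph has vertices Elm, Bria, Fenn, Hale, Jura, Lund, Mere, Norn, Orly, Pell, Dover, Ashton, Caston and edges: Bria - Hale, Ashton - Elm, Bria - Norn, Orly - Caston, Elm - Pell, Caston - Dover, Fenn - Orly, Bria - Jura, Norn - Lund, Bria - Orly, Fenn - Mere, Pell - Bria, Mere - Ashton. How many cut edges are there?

6

The edges on the cycle Fenn-Mere-Ashton-Elm-Pell-Bria-Orly-Fenn are not bridges since each lies on that cycle.
But removing Caston - Orly disconnects Caston from Orly; removing Norn - Lund disconnects Norn from Lund; removing Jura - Bria disconnects Jura from Bria; removing Norn - Bria disconnects Norn from Bria — these are bridges.
In total 6 edges are bridges.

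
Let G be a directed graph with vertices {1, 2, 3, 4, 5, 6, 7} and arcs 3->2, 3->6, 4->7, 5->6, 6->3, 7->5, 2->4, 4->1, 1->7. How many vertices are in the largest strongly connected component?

7

{1, 2, 3, 4, 5, 6, 7} are all mutually reachable — one SCC of size 7.
The largest has 7 vertices.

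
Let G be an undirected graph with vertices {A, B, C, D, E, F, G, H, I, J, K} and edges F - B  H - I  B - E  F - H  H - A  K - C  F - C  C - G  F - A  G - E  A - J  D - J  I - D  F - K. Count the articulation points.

1

Removing F increases the component count from 1 to 2, so F is a cut vertex.
By contrast removing E leaves 1 component; it is not a cut vertex. No other vertex is a cut vertex either.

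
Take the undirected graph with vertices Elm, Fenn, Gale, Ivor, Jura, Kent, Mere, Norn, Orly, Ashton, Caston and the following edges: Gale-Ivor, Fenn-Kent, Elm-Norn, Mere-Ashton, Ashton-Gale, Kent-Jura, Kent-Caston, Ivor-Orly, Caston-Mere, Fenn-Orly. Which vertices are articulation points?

Removing Kent increases the component count from 2 to 3, so Kent is a cut vertex.
By contrast removing Caston leaves 2 components; it is not a cut vertex. No other vertex is a cut vertex either.

Kent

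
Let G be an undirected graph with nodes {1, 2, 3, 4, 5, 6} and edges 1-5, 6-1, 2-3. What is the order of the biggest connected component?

3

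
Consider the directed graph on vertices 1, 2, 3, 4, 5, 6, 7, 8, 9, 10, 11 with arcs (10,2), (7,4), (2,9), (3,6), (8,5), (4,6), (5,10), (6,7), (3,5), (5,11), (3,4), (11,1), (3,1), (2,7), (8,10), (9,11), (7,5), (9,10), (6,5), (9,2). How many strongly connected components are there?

5

{2, 4, 5, 6, 7, 9, 10} are all mutually reachable — one SCC of size 7.
{3} is an SCC by itself.
{1} is an SCC by itself.
{8} is an SCC by itself.
{11} is an SCC by itself.
That gives 5 strongly connected components.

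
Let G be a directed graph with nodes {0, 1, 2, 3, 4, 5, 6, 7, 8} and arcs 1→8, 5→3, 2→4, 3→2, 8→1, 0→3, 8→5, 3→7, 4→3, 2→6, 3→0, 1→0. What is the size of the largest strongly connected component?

{0, 2, 3, 4} are all mutually reachable — one SCC of size 4.
{1, 8} are all mutually reachable — one SCC of size 2.
{7} is an SCC by itself.
{6} is an SCC by itself.
{5} is an SCC by itself.
The largest has 4 vertices.

4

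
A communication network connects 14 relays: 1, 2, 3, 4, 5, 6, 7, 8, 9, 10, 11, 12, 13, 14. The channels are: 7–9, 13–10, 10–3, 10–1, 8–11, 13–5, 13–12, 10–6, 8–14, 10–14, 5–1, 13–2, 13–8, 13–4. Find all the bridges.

The edges on the cycle 13-10-1-5-13 are not bridges since each lies on that cycle.
But removing 3–10 disconnects 3 from 10; removing 6–10 disconnects 6 from 10; removing 13–4 disconnects 13 from 4; removing 13–2 disconnects 13 from 2 — these are bridges.
In total 7 edges are bridges.

10-3, 10-6, 11-8, 12-13, 13-2, 13-4, 7-9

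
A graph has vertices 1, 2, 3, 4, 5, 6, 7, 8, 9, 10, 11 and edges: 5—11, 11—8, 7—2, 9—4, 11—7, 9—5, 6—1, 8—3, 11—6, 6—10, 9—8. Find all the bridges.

The edges on the cycle 9-5-11-8-9 are not bridges since each lies on that cycle.
But removing 11—7 disconnects 11 from 7; removing 2—7 disconnects 2 from 7; removing 11—6 disconnects 11 from 6; removing 8—3 disconnects 8 from 3 — these are bridges.
In total 7 edges are bridges.

1-6, 10-6, 11-6, 11-7, 2-7, 3-8, 4-9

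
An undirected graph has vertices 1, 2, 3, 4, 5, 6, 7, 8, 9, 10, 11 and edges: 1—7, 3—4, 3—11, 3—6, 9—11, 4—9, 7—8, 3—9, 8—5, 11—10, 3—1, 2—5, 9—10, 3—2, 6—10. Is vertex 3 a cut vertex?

Yes

Deleting 3 raises the number of components from 1 to 2, so 3 is a cut vertex.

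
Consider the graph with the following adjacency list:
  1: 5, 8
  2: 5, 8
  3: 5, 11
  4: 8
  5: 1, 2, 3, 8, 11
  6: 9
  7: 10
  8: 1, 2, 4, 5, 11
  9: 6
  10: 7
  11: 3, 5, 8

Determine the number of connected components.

3

Starting from 7 we can reach 7, 10. That is one component of size 2.
Starting from 6 we can reach 6, 9. That is one component of size 2.
Starting from 1 we can reach 1, 2, 3, 4, 5, 8, 11. That is one component of size 7.
Total: 3 components.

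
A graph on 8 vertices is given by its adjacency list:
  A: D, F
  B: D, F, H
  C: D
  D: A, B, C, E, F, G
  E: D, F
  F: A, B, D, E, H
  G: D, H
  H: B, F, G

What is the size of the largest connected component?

8

Starting from A we can reach A, B, C, D, E, F, G, H. That is one component of size 8.
The largest has 8 vertices.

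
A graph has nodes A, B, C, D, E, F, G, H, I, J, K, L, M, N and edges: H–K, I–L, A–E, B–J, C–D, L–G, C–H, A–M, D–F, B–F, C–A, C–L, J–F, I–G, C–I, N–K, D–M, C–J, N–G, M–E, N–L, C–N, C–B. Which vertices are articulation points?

Removing C increases the component count from 1 to 2, so C is a cut vertex.
By contrast removing F leaves 1 component; it is not a cut vertex. No other vertex is a cut vertex either.

C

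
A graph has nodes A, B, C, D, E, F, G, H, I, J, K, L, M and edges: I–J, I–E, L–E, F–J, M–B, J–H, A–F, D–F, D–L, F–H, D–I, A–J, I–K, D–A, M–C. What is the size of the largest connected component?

9

G is isolated — a component by itself.
Starting from B we can reach B, C, M. That is one component of size 3.
Starting from A we can reach A, D, E, F, H, I, J, K, L. That is one component of size 9.
The largest has 9 vertices.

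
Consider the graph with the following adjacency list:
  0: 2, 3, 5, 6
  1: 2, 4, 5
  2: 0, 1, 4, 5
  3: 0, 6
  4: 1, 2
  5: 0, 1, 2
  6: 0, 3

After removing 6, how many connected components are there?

With 6 gone, the remaining components are: {0, 1, 2, 3, 4, 5}.
That is 1 component.

1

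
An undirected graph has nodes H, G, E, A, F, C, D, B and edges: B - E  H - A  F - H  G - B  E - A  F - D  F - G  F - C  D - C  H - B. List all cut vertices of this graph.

F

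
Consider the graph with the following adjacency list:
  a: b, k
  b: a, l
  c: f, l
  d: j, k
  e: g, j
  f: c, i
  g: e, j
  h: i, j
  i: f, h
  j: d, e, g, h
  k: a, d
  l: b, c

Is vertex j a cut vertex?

Yes

Deleting j raises the number of components from 1 to 2, so j is a cut vertex.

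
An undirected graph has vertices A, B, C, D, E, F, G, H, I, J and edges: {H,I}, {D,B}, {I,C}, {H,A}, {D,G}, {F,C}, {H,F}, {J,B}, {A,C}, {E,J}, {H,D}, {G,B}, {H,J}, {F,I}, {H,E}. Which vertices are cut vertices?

H

Removing H increases the component count from 1 to 2, so H is a cut vertex.
By contrast removing F leaves 1 component; it is not a cut vertex. No other vertex is a cut vertex either.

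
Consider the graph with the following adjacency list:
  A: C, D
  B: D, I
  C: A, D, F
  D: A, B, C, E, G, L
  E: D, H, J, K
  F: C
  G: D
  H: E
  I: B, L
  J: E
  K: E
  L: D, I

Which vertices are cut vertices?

C, D, E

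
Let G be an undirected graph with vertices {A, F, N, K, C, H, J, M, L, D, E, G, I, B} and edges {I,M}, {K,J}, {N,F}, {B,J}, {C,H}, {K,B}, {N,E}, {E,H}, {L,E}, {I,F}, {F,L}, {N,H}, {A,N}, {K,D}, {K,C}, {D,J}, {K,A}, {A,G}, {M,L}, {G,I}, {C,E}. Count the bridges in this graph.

0

The edges on the cycle K-B-J-K are not bridges since each lies on that cycle.
Every edge lies on some cycle, so there are no bridges.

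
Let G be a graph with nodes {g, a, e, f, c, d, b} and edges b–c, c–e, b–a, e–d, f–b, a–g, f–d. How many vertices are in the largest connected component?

Starting from a we can reach a, b, c, d, e, f, g. That is one component of size 7.
The largest has 7 vertices.

7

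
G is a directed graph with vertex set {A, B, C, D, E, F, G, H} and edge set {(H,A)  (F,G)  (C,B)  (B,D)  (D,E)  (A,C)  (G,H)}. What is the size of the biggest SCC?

1

{G} is an SCC by itself.
{A} is an SCC by itself.
{D} is an SCC by itself.
{B} is an SCC by itself.
{F} is an SCC by itself.
(and 3 more singleton SCCs)
The largest has 1 vertex.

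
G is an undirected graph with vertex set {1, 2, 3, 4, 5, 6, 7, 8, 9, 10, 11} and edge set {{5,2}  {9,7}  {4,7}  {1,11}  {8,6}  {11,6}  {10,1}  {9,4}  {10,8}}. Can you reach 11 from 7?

No

The component containing 7 is {4, 7, 9}, and 11 is not in it.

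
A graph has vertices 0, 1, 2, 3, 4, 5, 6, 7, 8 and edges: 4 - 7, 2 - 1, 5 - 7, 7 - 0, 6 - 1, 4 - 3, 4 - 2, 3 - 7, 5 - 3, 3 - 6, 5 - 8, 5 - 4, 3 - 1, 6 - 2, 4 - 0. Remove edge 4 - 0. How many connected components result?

1

4 and 0 are still connected via 4-7-0, so the component count stays at 1.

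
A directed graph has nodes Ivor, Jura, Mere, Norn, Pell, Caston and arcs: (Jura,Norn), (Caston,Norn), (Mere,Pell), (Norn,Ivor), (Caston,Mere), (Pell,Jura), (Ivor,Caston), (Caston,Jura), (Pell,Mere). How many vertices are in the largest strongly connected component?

{Ivor, Jura, Mere, Norn, Pell, Caston} are all mutually reachable — one SCC of size 6.
The largest has 6 vertices.

6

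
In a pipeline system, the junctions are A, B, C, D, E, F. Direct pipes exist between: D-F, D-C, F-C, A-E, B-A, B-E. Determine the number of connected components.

2

Starting from A we can reach A, B, E. That is one component of size 3.
Starting from C we can reach C, D, F. That is one component of size 3.
Total: 2 components.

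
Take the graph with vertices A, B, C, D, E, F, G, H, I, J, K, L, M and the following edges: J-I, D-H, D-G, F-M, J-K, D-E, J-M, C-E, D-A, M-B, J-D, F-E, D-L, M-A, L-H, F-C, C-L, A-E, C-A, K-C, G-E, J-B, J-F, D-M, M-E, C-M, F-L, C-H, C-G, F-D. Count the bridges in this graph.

1

The edges on the cycle C-L-H-C are not bridges since each lies on that cycle.
But removing I-J disconnects I from J — this is a bridge.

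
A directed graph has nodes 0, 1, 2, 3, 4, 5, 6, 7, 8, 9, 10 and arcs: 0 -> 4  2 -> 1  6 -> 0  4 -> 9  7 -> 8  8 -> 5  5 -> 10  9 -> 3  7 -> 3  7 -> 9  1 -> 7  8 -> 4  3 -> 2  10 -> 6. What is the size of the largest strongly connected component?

11

{0, 1, 2, 3, 4, 5, 6, 7, 8, 9, 10} are all mutually reachable — one SCC of size 11.
The largest has 11 vertices.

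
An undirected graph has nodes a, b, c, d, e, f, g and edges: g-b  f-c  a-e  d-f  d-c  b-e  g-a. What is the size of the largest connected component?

Starting from c we can reach c, d, f. That is one component of size 3.
Starting from a we can reach a, b, e, g. That is one component of size 4.
The largest has 4 vertices.

4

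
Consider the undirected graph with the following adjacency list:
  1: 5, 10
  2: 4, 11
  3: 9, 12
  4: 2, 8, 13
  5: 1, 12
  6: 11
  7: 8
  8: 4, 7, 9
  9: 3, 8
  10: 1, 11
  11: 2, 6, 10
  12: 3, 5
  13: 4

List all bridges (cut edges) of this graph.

11-6, 13-4, 7-8

The edges on the cycle 2-4-8-9-3-12-5-1-10-11-2 are not bridges since each lies on that cycle.
But removing 4-13 disconnects 4 from 13; removing 11-6 disconnects 11 from 6; removing 8-7 disconnects 8 from 7 — these are bridges.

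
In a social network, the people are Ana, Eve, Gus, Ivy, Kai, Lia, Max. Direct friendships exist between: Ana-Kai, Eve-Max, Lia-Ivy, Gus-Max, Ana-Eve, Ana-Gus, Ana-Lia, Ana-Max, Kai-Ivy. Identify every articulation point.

Removing Ana increases the component count from 1 to 2, so Ana is a cut vertex.
By contrast removing Eve leaves 1 component; it is not a cut vertex. No other vertex is a cut vertex either.

Ana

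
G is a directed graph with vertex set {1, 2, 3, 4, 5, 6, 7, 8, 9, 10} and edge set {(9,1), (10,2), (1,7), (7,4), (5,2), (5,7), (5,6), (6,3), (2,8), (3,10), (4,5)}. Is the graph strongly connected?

There is no directed path from 4 to 9, so the graph is not strongly connected.

No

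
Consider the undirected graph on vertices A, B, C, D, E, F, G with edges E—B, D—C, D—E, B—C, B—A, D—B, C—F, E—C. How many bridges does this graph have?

The edges on the cycle D-E-C-B-D are not bridges since each lies on that cycle.
But removing B—A disconnects B from A; removing C—F disconnects C from F — these are bridges.
That makes 2 bridges.

2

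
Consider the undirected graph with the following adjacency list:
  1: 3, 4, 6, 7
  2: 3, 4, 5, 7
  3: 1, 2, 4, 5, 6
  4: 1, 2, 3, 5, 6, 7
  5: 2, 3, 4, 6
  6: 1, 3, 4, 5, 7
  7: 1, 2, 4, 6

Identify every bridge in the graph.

The edges on the cycle 6-3-4-2-5-6 are not bridges since each lies on that cycle.
Every edge lies on some cycle, so there are no bridges.

none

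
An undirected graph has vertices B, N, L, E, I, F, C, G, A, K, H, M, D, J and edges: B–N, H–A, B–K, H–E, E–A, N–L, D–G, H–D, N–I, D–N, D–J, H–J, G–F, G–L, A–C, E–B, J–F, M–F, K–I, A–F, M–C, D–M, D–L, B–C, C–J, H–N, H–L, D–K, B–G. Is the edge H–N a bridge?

No

After removing H–N, the path H-D-N still connects them, so the edge is not a bridge.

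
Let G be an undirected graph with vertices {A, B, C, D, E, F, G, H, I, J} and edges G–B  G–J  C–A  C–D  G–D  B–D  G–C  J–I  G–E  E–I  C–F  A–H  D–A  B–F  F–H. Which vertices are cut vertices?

Removing G increases the component count from 1 to 2, so G is a cut vertex.
By contrast removing D leaves 1 component; it is not a cut vertex. No other vertex is a cut vertex either.

G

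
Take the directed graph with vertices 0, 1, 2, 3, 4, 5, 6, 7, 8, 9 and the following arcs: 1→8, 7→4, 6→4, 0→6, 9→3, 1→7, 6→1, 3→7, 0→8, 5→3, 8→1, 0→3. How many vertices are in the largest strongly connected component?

{1, 8} are all mutually reachable — one SCC of size 2.
{5} is an SCC by itself.
{4} is an SCC by itself.
{2} is an SCC by itself.
{9} is an SCC by itself.
(and 4 more singleton SCCs)
The largest has 2 vertices.

2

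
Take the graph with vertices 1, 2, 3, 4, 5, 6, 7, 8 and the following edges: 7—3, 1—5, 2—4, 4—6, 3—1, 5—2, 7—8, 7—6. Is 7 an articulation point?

Yes

Deleting 7 raises the number of components from 1 to 2, so 7 is a cut vertex.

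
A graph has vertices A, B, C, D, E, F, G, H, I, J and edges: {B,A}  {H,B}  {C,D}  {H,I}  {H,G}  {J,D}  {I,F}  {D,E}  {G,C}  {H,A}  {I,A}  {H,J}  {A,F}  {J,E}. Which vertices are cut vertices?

H

Removing H increases the component count from 1 to 2, so H is a cut vertex.
By contrast removing B leaves 1 component; it is not a cut vertex. No other vertex is a cut vertex either.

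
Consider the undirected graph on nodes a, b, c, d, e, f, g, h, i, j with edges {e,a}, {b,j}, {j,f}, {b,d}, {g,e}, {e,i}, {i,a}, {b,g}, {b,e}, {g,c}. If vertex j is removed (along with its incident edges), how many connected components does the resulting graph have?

3

With j gone, the remaining components are: {f}; {h}; {a, b, c, d, e, g, i}.
That is 3 components.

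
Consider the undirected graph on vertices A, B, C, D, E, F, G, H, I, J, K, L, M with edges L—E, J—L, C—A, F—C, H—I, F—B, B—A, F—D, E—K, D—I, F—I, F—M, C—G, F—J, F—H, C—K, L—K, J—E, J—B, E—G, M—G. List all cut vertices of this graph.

Removing F increases the component count from 1 to 2, so F is a cut vertex.
By contrast removing C leaves 1 component; it is not a cut vertex. No other vertex is a cut vertex either.

F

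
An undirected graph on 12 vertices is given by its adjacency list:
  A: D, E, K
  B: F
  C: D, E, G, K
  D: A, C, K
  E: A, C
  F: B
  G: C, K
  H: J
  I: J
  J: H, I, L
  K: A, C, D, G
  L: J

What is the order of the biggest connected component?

6

Starting from B we can reach B, F. That is one component of size 2.
Starting from H we can reach H, I, J, L. That is one component of size 4.
Starting from A we can reach A, C, D, E, G, K. That is one component of size 6.
The largest has 6 vertices.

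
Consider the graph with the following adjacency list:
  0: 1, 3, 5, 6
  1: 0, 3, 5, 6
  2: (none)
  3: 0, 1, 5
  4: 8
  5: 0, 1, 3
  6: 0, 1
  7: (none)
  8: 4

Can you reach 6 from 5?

From 5 we can reach 0, 1, 3, 5, 6, which includes 6.

Yes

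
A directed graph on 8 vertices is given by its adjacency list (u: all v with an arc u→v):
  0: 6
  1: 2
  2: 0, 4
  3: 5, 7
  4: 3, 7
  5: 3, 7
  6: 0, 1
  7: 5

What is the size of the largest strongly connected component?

{0, 1, 2, 6} are all mutually reachable — one SCC of size 4.
{3, 5, 7} are all mutually reachable — one SCC of size 3.
{4} is an SCC by itself.
The largest has 4 vertices.

4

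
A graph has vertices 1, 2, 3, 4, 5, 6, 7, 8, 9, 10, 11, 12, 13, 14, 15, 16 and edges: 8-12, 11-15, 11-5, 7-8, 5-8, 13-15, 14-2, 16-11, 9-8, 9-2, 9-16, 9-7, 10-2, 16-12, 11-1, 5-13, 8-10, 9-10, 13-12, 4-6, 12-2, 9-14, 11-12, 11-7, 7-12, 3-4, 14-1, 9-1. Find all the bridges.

3-4, 4-6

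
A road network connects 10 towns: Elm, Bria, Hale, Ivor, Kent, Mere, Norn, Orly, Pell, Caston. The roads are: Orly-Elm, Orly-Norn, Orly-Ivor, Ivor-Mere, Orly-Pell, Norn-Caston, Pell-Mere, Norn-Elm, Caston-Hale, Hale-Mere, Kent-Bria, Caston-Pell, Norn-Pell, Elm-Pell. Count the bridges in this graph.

The edges on the cycle Norn-Caston-Hale-Mere-Pell-Norn are not bridges since each lies on that cycle.
But removing Kent-Bria disconnects Kent from Bria — this is a bridge.

1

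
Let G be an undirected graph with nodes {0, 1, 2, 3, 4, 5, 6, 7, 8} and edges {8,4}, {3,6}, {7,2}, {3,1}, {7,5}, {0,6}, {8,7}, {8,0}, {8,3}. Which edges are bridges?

The edges on the cycle 8-0-6-3-8 are not bridges since each lies on that cycle.
But removing 1 - 3 disconnects 1 from 3; removing 5 - 7 disconnects 5 from 7; removing 7 - 2 disconnects 7 from 2; removing 8 - 4 disconnects 8 from 4 — these are bridges.
In total 5 edges are bridges.

1-3, 2-7, 4-8, 5-7, 7-8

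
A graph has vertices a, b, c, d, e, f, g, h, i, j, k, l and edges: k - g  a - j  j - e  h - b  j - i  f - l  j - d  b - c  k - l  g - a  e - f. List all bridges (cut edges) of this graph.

The edges on the cycle k-g-a-j-e-f-l-k are not bridges since each lies on that cycle.
But removing i - j disconnects i from j; removing b - c disconnects b from c; removing h - b disconnects h from b; removing j - d disconnects j from d — these are bridges.

b-c, b-h, d-j, i-j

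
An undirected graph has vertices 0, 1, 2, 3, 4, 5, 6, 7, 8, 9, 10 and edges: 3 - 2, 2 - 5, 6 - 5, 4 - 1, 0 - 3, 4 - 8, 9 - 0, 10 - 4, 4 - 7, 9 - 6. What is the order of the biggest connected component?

Starting from 1 we can reach 1, 4, 7, 8, 10. That is one component of size 5.
Starting from 0 we can reach 0, 2, 3, 5, 6, 9. That is one component of size 6.
The largest has 6 vertices.

6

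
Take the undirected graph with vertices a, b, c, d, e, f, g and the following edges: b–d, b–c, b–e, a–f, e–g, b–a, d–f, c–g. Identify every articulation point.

b

Removing b increases the component count from 1 to 2, so b is a cut vertex.
By contrast removing c leaves 1 component; it is not a cut vertex. No other vertex is a cut vertex either.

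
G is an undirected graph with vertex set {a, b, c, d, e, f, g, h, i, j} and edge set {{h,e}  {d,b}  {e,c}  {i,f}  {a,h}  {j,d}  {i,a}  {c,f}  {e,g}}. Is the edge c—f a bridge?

After removing c—f, the path c-e-h-a-i-f still connects them, so the edge is not a bridge.

No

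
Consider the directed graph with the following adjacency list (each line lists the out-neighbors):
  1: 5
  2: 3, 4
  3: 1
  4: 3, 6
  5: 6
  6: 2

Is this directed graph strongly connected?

Yes

From 1 we can reach every vertex (1, 2, 3, 4, 5, 6), and every vertex can reach 1 (1, 2, 3, 4, 5, 6). So the whole graph is one strongly connected component.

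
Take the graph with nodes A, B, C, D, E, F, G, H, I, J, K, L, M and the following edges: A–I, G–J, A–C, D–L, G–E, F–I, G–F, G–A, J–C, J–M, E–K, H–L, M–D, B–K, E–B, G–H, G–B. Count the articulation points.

Removing G increases the component count from 1 to 2, so G is a cut vertex.
By contrast removing C leaves 1 component; it is not a cut vertex. No other vertex is a cut vertex either.

1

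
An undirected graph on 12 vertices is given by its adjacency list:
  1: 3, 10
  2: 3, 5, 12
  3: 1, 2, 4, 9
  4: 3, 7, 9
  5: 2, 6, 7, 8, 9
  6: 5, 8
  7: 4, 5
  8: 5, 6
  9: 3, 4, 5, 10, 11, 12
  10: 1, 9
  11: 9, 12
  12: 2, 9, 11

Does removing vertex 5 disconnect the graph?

Yes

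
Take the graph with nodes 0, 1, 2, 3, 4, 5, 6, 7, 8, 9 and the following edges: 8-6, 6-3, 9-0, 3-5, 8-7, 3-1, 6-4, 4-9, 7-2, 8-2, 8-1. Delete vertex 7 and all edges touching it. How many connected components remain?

With 7 gone, the remaining components are: {0, 1, 2, 3, 4, 5, 6, 8, 9}.
That is 1 component.

1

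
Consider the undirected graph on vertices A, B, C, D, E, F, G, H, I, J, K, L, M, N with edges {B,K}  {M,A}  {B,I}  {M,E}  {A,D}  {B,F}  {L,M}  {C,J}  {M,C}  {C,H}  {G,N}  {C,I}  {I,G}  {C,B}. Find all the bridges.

A-D, A-M, B-F, B-K, C-H, C-J, C-M, E-M, G-I, G-N, L-M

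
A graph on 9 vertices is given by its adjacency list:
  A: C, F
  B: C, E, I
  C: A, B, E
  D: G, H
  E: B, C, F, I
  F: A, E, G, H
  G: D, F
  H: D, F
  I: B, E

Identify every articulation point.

Removing F increases the component count from 1 to 2, so F is a cut vertex.
By contrast removing I leaves 1 component; it is not a cut vertex. No other vertex is a cut vertex either.

F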